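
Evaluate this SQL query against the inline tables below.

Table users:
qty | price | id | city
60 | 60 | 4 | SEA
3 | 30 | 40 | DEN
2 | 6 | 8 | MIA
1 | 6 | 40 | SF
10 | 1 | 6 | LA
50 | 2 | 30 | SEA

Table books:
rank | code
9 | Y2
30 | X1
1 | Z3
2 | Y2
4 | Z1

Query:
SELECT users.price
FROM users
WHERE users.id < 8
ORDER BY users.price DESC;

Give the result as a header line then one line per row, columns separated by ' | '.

After WHERE (2 rows):
users.qty | users.price | users.id | users.city
60 | 60 | 4 | SEA
10 | 1 | 6 | LA
After SELECT (2 rows):
users.price
60
1
After ORDER BY (2 rows):
users.price
60
1

== RESULT ==
users.price
60
1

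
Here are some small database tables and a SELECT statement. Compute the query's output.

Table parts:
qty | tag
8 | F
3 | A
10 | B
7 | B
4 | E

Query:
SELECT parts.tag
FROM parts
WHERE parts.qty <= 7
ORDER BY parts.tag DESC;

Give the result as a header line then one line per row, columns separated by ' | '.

== RESULT ==
parts.tag
E
B
A

Derivation:
After WHERE (3 rows):
parts.qty | parts.tag
3 | A
7 | B
4 | E
After SELECT (3 rows):
parts.tag
A
B
E
After ORDER BY (3 rows):
parts.tag
E
B
A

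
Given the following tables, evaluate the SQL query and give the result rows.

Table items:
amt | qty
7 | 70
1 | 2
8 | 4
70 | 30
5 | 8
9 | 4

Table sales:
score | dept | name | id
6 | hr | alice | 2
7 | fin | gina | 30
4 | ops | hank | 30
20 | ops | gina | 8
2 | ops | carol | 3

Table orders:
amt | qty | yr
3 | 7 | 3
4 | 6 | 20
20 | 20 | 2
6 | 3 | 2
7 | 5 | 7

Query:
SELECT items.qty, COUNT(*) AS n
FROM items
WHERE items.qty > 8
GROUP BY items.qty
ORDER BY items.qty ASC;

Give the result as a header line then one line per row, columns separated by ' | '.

== RESULT ==
items.qty | n
30 | 1
70 | 1

Derivation:
After WHERE (2 rows):
items.amt | items.qty
7 | 70
70 | 30
After GROUP BY (2 rows):
items.qty | n
70 | 1
30 | 1
After ORDER BY (2 rows):
items.qty | n
30 | 1
70 | 1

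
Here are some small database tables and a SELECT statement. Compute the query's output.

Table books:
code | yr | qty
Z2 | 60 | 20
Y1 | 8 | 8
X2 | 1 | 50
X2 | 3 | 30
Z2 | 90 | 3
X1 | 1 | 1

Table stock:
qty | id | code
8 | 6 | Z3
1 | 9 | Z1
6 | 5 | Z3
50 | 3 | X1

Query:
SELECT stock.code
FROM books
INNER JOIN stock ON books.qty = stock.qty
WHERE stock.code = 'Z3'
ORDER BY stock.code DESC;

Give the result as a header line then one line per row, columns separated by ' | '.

== RESULT ==
stock.code
Z3

Derivation:
After JOIN stock (3 rows):
books.code | books.yr | books.qty | stock.qty | stock.id | stock.code
Y1 | 8 | 8 | 8 | 6 | Z3
X2 | 1 | 50 | 50 | 3 | X1
X1 | 1 | 1 | 1 | 9 | Z1
After WHERE (1 rows):
books.code | books.yr | books.qty | stock.qty | stock.id | stock.code
Y1 | 8 | 8 | 8 | 6 | Z3
After SELECT (1 rows):
stock.code
Z3
After ORDER BY (1 rows):
stock.code
Z3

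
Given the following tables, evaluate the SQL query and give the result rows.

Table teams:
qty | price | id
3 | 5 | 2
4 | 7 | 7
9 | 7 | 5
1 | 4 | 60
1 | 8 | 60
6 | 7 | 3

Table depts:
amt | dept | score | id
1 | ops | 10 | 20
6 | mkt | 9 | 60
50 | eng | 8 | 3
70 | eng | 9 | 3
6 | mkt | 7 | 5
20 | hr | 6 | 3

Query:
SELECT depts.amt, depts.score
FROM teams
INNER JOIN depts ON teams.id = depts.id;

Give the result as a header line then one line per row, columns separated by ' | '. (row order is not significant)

After JOIN depts (6 rows):
teams.qty | teams.price | teams.id | depts.amt | depts.dept | depts.score | depts.id
9 | 7 | 5 | 6 | mkt | 7 | 5
1 | 4 | 60 | 6 | mkt | 9 | 60
1 | 8 | 60 | 6 | mkt | 9 | 60
6 | 7 | 3 | 50 | eng | 8 | 3
6 | 7 | 3 | 70 | eng | 9 | 3
6 | 7 | 3 | 20 | hr | 6 | 3
After SELECT (6 rows):
depts.amt | depts.score
6 | 7
6 | 9
6 | 9
50 | 8
70 | 9
20 | 6

== RESULT ==
depts.amt | depts.score
6 | 7
6 | 9
6 | 9
50 | 8
70 | 9
20 | 6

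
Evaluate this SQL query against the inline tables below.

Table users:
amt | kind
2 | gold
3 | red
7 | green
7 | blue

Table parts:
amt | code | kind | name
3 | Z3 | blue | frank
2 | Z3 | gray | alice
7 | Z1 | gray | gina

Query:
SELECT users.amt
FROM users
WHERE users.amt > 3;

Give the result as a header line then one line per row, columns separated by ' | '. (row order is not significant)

After WHERE (2 rows):
users.amt | users.kind
7 | green
7 | blue
After SELECT (2 rows):
users.amt
7
7

== RESULT ==
users.amt
7
7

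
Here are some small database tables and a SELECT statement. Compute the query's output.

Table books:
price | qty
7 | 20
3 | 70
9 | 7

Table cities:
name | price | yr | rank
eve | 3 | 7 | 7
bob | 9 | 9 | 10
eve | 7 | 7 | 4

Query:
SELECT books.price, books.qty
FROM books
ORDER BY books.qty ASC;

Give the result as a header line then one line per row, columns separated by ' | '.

== RESULT ==
books.price | books.qty
9 | 7
7 | 20
3 | 70

Derivation:
After SELECT (3 rows):
books.price | books.qty
7 | 20
3 | 70
9 | 7
After ORDER BY (3 rows):
books.price | books.qty
9 | 7
7 | 20
3 | 70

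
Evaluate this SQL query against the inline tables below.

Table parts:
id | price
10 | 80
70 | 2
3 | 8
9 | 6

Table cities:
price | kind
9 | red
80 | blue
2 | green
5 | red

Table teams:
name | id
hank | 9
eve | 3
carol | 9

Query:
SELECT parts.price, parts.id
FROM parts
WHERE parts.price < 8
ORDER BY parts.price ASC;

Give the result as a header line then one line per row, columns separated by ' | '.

After WHERE (2 rows):
parts.id | parts.price
70 | 2
9 | 6
After SELECT (2 rows):
parts.price | parts.id
2 | 70
6 | 9
After ORDER BY (2 rows):
parts.price | parts.id
2 | 70
6 | 9

== RESULT ==
parts.price | parts.id
2 | 70
6 | 9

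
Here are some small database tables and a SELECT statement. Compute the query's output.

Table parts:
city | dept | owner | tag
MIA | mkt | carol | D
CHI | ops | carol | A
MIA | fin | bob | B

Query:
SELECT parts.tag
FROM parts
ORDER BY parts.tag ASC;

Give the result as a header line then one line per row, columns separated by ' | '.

After SELECT (3 rows):
parts.tag
D
A
B
After ORDER BY (3 rows):
parts.tag
A
B
D

== RESULT ==
parts.tag
A
B
D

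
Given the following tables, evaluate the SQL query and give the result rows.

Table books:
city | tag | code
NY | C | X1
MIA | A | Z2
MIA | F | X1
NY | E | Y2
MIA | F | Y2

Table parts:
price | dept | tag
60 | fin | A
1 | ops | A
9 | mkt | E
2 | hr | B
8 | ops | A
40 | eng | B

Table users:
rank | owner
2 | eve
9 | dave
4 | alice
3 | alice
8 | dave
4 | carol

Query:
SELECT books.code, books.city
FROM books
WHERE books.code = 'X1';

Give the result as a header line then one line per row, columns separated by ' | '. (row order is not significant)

After WHERE (2 rows):
books.city | books.tag | books.code
NY | C | X1
MIA | F | X1
After SELECT (2 rows):
books.code | books.city
X1 | NY
X1 | MIA

== RESULT ==
books.code | books.city
X1 | NY
X1 | MIA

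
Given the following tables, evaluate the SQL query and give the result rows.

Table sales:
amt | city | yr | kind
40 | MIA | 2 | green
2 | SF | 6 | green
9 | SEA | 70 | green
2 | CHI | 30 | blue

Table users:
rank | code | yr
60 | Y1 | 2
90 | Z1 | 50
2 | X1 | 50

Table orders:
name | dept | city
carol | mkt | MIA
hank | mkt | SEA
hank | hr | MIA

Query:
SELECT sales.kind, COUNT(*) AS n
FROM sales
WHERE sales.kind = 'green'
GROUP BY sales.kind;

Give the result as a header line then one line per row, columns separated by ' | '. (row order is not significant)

== RESULT ==
sales.kind | n
green | 3

Derivation:
After WHERE (3 rows):
sales.amt | sales.city | sales.yr | sales.kind
40 | MIA | 2 | green
2 | SF | 6 | green
9 | SEA | 70 | green
After GROUP BY (1 rows):
sales.kind | n
green | 3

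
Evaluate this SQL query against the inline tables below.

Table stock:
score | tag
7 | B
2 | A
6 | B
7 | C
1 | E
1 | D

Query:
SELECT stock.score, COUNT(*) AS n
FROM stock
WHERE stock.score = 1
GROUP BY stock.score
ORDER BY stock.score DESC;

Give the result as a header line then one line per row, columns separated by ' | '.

== RESULT ==
stock.score | n
1 | 2

Derivation:
After WHERE (2 rows):
stock.score | stock.tag
1 | E
1 | D
After GROUP BY (1 rows):
stock.score | n
1 | 2
After ORDER BY (1 rows):
stock.score | n
1 | 2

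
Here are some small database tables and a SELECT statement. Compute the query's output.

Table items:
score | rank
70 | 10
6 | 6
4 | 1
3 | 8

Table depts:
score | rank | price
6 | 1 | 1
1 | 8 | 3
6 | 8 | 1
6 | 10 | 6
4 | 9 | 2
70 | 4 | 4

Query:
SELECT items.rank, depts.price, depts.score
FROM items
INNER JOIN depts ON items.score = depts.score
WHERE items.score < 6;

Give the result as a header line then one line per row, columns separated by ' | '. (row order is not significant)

== RESULT ==
items.rank | depts.price | depts.score
1 | 2 | 4

Derivation:
After JOIN depts (5 rows):
items.score | items.rank | depts.score | depts.rank | depts.price
70 | 10 | 70 | 4 | 4
6 | 6 | 6 | 1 | 1
6 | 6 | 6 | 8 | 1
6 | 6 | 6 | 10 | 6
4 | 1 | 4 | 9 | 2
After WHERE (1 rows):
items.score | items.rank | depts.score | depts.rank | depts.price
4 | 1 | 4 | 9 | 2
After SELECT (1 rows):
items.rank | depts.price | depts.score
1 | 2 | 4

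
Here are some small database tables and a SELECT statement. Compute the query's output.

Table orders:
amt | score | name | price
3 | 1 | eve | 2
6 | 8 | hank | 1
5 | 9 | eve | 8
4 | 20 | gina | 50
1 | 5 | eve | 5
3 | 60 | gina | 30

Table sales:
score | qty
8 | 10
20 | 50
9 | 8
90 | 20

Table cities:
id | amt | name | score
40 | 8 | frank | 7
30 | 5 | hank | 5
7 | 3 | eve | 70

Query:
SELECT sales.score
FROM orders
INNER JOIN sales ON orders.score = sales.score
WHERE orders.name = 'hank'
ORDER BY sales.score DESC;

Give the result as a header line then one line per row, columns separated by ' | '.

== RESULT ==
sales.score
8

Derivation:
After JOIN sales (3 rows):
orders.amt | orders.score | orders.name | orders.price | sales.score | sales.qty
6 | 8 | hank | 1 | 8 | 10
5 | 9 | eve | 8 | 9 | 8
4 | 20 | gina | 50 | 20 | 50
After WHERE (1 rows):
orders.amt | orders.score | orders.name | orders.price | sales.score | sales.qty
6 | 8 | hank | 1 | 8 | 10
After SELECT (1 rows):
sales.score
8
After ORDER BY (1 rows):
sales.score
8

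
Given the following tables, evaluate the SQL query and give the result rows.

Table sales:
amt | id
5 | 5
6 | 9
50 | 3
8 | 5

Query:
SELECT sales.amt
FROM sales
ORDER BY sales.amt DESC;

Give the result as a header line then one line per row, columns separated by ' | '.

== RESULT ==
sales.amt
50
8
6
5

Derivation:
After SELECT (4 rows):
sales.amt
5
6
50
8
After ORDER BY (4 rows):
sales.amt
50
8
6
5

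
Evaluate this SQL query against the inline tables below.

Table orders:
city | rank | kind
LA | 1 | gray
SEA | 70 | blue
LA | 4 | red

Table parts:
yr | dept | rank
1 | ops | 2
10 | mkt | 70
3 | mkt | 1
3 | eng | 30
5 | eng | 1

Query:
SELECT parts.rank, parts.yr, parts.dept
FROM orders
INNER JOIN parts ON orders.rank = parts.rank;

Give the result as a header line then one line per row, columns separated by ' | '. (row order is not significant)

After JOIN parts (3 rows):
orders.city | orders.rank | orders.kind | parts.yr | parts.dept | parts.rank
LA | 1 | gray | 3 | mkt | 1
LA | 1 | gray | 5 | eng | 1
SEA | 70 | blue | 10 | mkt | 70
After SELECT (3 rows):
parts.rank | parts.yr | parts.dept
1 | 3 | mkt
1 | 5 | eng
70 | 10 | mkt

== RESULT ==
parts.rank | parts.yr | parts.dept
1 | 3 | mkt
1 | 5 | eng
70 | 10 | mkt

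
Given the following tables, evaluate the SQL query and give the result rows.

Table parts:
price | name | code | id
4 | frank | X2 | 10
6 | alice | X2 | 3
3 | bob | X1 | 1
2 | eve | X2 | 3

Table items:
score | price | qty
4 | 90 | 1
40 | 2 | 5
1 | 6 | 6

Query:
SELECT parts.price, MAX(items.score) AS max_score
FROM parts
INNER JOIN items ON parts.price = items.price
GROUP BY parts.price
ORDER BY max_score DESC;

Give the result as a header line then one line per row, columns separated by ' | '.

After JOIN items (2 rows):
parts.price | parts.name | parts.code | parts.id | items.score | items.price | items.qty
6 | alice | X2 | 3 | 1 | 6 | 6
2 | eve | X2 | 3 | 40 | 2 | 5
After GROUP BY (2 rows):
parts.price | max_score
6 | 1
2 | 40
After ORDER BY (2 rows):
parts.price | max_score
2 | 40
6 | 1

== RESULT ==
parts.price | max_score
2 | 40
6 | 1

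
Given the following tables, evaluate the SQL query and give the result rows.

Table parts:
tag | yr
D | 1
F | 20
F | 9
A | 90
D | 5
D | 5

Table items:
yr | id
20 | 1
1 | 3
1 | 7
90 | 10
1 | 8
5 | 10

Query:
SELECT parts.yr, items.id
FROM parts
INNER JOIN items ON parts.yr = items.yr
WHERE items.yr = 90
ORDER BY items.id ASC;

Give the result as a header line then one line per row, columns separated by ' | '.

== RESULT ==
parts.yr | items.id
90 | 10

Derivation:
After JOIN items (7 rows):
parts.tag | parts.yr | items.yr | items.id
D | 1 | 1 | 3
D | 1 | 1 | 7
D | 1 | 1 | 8
F | 20 | 20 | 1
A | 90 | 90 | 10
D | 5 | 5 | 10
D | 5 | 5 | 10
After WHERE (1 rows):
parts.tag | parts.yr | items.yr | items.id
A | 90 | 90 | 10
After SELECT (1 rows):
parts.yr | items.id
90 | 10
After ORDER BY (1 rows):
parts.yr | items.id
90 | 10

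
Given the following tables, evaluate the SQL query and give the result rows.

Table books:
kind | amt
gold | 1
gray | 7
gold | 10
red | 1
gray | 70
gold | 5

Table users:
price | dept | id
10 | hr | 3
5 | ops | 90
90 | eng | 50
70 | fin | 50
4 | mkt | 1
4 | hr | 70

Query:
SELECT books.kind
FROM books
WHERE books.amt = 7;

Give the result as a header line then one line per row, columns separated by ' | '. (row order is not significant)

== RESULT ==
books.kind
gray

Derivation:
After WHERE (1 rows):
books.kind | books.amt
gray | 7
After SELECT (1 rows):
books.kind
gray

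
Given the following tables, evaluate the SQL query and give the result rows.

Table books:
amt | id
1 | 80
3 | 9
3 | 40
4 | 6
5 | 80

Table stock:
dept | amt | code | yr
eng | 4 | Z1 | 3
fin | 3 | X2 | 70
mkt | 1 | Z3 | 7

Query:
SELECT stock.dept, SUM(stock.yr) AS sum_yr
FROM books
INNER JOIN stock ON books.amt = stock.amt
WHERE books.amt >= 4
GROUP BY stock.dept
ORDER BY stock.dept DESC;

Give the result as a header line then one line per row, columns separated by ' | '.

== RESULT ==
stock.dept | sum_yr
eng | 3

Derivation:
After JOIN stock (4 rows):
books.amt | books.id | stock.dept | stock.amt | stock.code | stock.yr
1 | 80 | mkt | 1 | Z3 | 7
3 | 9 | fin | 3 | X2 | 70
3 | 40 | fin | 3 | X2 | 70
4 | 6 | eng | 4 | Z1 | 3
After WHERE (1 rows):
books.amt | books.id | stock.dept | stock.amt | stock.code | stock.yr
4 | 6 | eng | 4 | Z1 | 3
After GROUP BY (1 rows):
stock.dept | sum_yr
eng | 3
After ORDER BY (1 rows):
stock.dept | sum_yr
eng | 3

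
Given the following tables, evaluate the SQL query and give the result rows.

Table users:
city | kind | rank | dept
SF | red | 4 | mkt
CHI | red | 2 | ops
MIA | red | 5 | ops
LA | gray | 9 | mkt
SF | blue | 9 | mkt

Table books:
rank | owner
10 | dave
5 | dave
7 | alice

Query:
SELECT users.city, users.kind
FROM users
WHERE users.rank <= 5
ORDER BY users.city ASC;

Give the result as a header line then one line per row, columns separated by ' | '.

After WHERE (3 rows):
users.city | users.kind | users.rank | users.dept
SF | red | 4 | mkt
CHI | red | 2 | ops
MIA | red | 5 | ops
After SELECT (3 rows):
users.city | users.kind
SF | red
CHI | red
MIA | red
After ORDER BY (3 rows):
users.city | users.kind
CHI | red
MIA | red
SF | red

== RESULT ==
users.city | users.kind
CHI | red
MIA | red
SF | red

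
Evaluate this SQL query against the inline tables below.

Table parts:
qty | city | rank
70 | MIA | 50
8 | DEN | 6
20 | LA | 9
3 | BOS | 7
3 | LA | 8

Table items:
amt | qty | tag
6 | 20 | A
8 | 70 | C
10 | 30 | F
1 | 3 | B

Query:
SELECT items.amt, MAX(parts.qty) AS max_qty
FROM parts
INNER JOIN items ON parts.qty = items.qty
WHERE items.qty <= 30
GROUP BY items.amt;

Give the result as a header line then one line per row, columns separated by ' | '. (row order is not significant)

After JOIN items (4 rows):
parts.qty | parts.city | parts.rank | items.amt | items.qty | items.tag
70 | MIA | 50 | 8 | 70 | C
20 | LA | 9 | 6 | 20 | A
3 | BOS | 7 | 1 | 3 | B
3 | LA | 8 | 1 | 3 | B
After WHERE (3 rows):
parts.qty | parts.city | parts.rank | items.amt | items.qty | items.tag
20 | LA | 9 | 6 | 20 | A
3 | BOS | 7 | 1 | 3 | B
3 | LA | 8 | 1 | 3 | B
After GROUP BY (2 rows):
items.amt | max_qty
6 | 20
1 | 3

== RESULT ==
items.amt | max_qty
6 | 20
1 | 3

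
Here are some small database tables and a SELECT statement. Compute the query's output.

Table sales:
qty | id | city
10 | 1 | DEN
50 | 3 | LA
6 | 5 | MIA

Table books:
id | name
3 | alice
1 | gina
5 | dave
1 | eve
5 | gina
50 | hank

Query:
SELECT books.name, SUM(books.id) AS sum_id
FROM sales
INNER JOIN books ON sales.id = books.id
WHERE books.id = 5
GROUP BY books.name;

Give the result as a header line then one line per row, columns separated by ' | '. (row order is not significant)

== RESULT ==
books.name | sum_id
dave | 5
gina | 5

Derivation:
After JOIN books (5 rows):
sales.qty | sales.id | sales.city | books.id | books.name
10 | 1 | DEN | 1 | gina
10 | 1 | DEN | 1 | eve
50 | 3 | LA | 3 | alice
6 | 5 | MIA | 5 | dave
6 | 5 | MIA | 5 | gina
After WHERE (2 rows):
sales.qty | sales.id | sales.city | books.id | books.name
6 | 5 | MIA | 5 | dave
6 | 5 | MIA | 5 | gina
After GROUP BY (2 rows):
books.name | sum_id
dave | 5
gina | 5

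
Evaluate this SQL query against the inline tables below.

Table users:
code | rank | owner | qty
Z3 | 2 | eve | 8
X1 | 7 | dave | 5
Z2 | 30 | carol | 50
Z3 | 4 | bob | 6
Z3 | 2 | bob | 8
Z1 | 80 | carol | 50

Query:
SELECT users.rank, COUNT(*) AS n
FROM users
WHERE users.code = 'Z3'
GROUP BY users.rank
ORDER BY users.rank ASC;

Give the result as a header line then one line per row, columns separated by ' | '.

== RESULT ==
users.rank | n
2 | 2
4 | 1

Derivation:
After WHERE (3 rows):
users.code | users.rank | users.owner | users.qty
Z3 | 2 | eve | 8
Z3 | 4 | bob | 6
Z3 | 2 | bob | 8
After GROUP BY (2 rows):
users.rank | n
2 | 2
4 | 1
After ORDER BY (2 rows):
users.rank | n
2 | 2
4 | 1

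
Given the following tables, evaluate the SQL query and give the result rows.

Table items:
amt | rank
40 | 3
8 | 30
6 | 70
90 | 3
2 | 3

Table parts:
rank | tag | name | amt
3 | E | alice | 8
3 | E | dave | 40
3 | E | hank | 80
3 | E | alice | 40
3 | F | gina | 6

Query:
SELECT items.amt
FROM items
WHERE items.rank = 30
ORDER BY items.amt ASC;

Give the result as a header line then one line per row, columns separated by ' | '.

After WHERE (1 rows):
items.amt | items.rank
8 | 30
After SELECT (1 rows):
items.amt
8
After ORDER BY (1 rows):
items.amt
8

== RESULT ==
items.amt
8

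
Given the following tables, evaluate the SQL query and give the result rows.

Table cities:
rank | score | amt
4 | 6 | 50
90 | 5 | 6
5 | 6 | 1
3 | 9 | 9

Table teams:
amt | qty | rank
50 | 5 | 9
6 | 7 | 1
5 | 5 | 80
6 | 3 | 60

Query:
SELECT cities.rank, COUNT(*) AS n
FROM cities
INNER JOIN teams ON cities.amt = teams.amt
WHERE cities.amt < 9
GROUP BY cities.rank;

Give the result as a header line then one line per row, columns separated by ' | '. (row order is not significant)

== RESULT ==
cities.rank | n
90 | 2

Derivation:
After JOIN teams (3 rows):
cities.rank | cities.score | cities.amt | teams.amt | teams.qty | teams.rank
4 | 6 | 50 | 50 | 5 | 9
90 | 5 | 6 | 6 | 7 | 1
90 | 5 | 6 | 6 | 3 | 60
After WHERE (2 rows):
cities.rank | cities.score | cities.amt | teams.amt | teams.qty | teams.rank
90 | 5 | 6 | 6 | 7 | 1
90 | 5 | 6 | 6 | 3 | 60
After GROUP BY (1 rows):
cities.rank | n
90 | 2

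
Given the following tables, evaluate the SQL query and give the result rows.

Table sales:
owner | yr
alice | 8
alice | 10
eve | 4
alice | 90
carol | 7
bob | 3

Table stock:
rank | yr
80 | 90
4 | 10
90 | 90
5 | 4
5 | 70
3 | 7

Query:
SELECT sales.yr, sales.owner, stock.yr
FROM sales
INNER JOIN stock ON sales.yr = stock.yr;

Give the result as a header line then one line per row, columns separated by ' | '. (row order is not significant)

After JOIN stock (5 rows):
sales.owner | sales.yr | stock.rank | stock.yr
alice | 10 | 4 | 10
eve | 4 | 5 | 4
alice | 90 | 80 | 90
alice | 90 | 90 | 90
carol | 7 | 3 | 7
After SELECT (5 rows):
sales.yr | sales.owner | stock.yr
10 | alice | 10
4 | eve | 4
90 | alice | 90
90 | alice | 90
7 | carol | 7

== RESULT ==
sales.yr | sales.owner | stock.yr
10 | alice | 10
4 | eve | 4
90 | alice | 90
90 | alice | 90
7 | carol | 7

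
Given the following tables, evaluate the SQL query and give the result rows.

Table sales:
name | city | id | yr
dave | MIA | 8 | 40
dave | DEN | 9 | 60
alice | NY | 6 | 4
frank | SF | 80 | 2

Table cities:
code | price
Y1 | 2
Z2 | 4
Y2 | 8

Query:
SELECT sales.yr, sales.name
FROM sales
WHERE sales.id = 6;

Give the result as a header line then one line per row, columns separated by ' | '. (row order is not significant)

== RESULT ==
sales.yr | sales.name
4 | alice

Derivation:
After WHERE (1 rows):
sales.name | sales.city | sales.id | sales.yr
alice | NY | 6 | 4
After SELECT (1 rows):
sales.yr | sales.name
4 | alice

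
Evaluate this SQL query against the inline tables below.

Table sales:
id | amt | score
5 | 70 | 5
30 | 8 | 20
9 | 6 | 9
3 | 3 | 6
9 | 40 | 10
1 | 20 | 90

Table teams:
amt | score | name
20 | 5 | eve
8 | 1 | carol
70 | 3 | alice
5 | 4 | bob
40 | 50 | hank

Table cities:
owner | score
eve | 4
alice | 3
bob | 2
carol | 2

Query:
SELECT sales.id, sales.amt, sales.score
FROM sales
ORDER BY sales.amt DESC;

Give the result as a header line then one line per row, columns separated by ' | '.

== RESULT ==
sales.id | sales.amt | sales.score
5 | 70 | 5
9 | 40 | 10
1 | 20 | 90
30 | 8 | 20
9 | 6 | 9
3 | 3 | 6

Derivation:
After SELECT (6 rows):
sales.id | sales.amt | sales.score
5 | 70 | 5
30 | 8 | 20
9 | 6 | 9
3 | 3 | 6
9 | 40 | 10
1 | 20 | 90
After ORDER BY (6 rows):
sales.id | sales.amt | sales.score
5 | 70 | 5
9 | 40 | 10
1 | 20 | 90
30 | 8 | 20
9 | 6 | 9
3 | 3 | 6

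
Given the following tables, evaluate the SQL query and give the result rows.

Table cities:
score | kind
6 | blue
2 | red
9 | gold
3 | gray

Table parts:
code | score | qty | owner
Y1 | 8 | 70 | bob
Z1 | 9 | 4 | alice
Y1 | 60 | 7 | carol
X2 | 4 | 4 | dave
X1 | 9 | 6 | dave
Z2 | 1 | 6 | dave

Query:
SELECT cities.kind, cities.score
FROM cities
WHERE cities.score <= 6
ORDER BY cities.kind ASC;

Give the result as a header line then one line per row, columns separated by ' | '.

After WHERE (3 rows):
cities.score | cities.kind
6 | blue
2 | red
3 | gray
After SELECT (3 rows):
cities.kind | cities.score
blue | 6
red | 2
gray | 3
After ORDER BY (3 rows):
cities.kind | cities.score
blue | 6
gray | 3
red | 2

== RESULT ==
cities.kind | cities.score
blue | 6
gray | 3
red | 2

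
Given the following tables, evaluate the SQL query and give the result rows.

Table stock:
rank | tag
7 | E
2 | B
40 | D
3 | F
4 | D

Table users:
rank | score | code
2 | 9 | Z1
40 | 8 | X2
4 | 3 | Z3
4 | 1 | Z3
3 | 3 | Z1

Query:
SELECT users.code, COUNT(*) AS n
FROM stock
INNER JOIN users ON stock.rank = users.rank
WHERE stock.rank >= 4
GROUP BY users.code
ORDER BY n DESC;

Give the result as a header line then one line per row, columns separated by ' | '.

== RESULT ==
users.code | n
Z3 | 2
X2 | 1

Derivation:
After JOIN users (5 rows):
stock.rank | stock.tag | users.rank | users.score | users.code
2 | B | 2 | 9 | Z1
40 | D | 40 | 8 | X2
3 | F | 3 | 3 | Z1
4 | D | 4 | 3 | Z3
4 | D | 4 | 1 | Z3
After WHERE (3 rows):
stock.rank | stock.tag | users.rank | users.score | users.code
40 | D | 40 | 8 | X2
4 | D | 4 | 3 | Z3
4 | D | 4 | 1 | Z3
After GROUP BY (2 rows):
users.code | n
X2 | 1
Z3 | 2
After ORDER BY (2 rows):
users.code | n
Z3 | 2
X2 | 1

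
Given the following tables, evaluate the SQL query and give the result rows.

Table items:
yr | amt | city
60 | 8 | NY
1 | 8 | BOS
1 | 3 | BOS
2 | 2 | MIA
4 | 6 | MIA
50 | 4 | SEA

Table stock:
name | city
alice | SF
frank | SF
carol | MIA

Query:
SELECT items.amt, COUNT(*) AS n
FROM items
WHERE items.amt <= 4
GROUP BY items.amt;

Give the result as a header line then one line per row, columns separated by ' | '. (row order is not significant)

== RESULT ==
items.amt | n
3 | 1
2 | 1
4 | 1

Derivation:
After WHERE (3 rows):
items.yr | items.amt | items.city
1 | 3 | BOS
2 | 2 | MIA
50 | 4 | SEA
After GROUP BY (3 rows):
items.amt | n
3 | 1
2 | 1
4 | 1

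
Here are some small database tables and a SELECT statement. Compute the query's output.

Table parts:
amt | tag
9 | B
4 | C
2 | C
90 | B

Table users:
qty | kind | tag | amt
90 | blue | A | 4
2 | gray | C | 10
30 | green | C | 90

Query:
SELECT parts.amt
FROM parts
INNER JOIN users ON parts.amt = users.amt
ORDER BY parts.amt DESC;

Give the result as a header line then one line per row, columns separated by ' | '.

After JOIN users (2 rows):
parts.amt | parts.tag | users.qty | users.kind | users.tag | users.amt
4 | C | 90 | blue | A | 4
90 | B | 30 | green | C | 90
After SELECT (2 rows):
parts.amt
4
90
After ORDER BY (2 rows):
parts.amt
90
4

== RESULT ==
parts.amt
90
4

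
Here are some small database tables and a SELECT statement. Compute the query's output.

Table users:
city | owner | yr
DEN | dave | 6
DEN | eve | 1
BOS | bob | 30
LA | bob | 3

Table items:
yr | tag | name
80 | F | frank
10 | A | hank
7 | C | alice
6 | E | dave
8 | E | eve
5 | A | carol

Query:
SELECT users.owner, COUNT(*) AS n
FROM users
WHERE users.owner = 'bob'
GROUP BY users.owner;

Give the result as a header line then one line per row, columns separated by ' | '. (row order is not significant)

After WHERE (2 rows):
users.city | users.owner | users.yr
BOS | bob | 30
LA | bob | 3
After GROUP BY (1 rows):
users.owner | n
bob | 2

== RESULT ==
users.owner | n
bob | 2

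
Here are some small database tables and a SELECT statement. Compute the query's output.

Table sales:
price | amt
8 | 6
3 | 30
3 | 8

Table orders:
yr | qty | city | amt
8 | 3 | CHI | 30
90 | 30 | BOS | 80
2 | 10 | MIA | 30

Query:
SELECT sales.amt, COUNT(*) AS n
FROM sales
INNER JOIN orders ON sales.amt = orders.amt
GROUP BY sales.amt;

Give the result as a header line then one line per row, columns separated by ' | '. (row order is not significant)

== RESULT ==
sales.amt | n
30 | 2

Derivation:
After JOIN orders (2 rows):
sales.price | sales.amt | orders.yr | orders.qty | orders.city | orders.amt
3 | 30 | 8 | 3 | CHI | 30
3 | 30 | 2 | 10 | MIA | 30
After GROUP BY (1 rows):
sales.amt | n
30 | 2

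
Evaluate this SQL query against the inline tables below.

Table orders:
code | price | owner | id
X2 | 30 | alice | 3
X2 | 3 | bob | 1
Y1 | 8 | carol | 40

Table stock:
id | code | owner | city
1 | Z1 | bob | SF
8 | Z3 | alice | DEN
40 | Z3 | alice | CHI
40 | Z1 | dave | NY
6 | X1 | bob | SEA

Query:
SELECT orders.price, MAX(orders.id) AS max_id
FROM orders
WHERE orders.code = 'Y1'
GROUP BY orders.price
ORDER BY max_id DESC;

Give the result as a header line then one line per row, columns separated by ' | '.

After WHERE (1 rows):
orders.code | orders.price | orders.owner | orders.id
Y1 | 8 | carol | 40
After GROUP BY (1 rows):
orders.price | max_id
8 | 40
After ORDER BY (1 rows):
orders.price | max_id
8 | 40

== RESULT ==
orders.price | max_id
8 | 40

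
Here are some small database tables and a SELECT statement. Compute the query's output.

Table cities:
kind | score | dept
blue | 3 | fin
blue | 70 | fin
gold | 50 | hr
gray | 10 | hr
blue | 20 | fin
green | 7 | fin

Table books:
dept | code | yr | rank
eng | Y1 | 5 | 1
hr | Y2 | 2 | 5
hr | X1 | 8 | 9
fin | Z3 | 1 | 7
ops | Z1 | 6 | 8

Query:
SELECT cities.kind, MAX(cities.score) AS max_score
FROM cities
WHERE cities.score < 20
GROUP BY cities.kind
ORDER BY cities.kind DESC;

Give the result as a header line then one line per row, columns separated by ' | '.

== RESULT ==
cities.kind | max_score
green | 7
gray | 10
blue | 3

Derivation:
After WHERE (3 rows):
cities.kind | cities.score | cities.dept
blue | 3 | fin
gray | 10 | hr
green | 7 | fin
After GROUP BY (3 rows):
cities.kind | max_score
blue | 3
gray | 10
green | 7
After ORDER BY (3 rows):
cities.kind | max_score
green | 7
gray | 10
blue | 3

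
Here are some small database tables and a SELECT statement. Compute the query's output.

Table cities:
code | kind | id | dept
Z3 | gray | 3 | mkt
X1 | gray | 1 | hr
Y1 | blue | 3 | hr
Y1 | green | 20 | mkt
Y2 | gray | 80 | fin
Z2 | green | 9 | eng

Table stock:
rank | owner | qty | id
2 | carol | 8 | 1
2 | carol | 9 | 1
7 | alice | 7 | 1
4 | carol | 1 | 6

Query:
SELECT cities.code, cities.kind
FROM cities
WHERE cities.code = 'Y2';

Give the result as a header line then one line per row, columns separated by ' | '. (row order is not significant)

After WHERE (1 rows):
cities.code | cities.kind | cities.id | cities.dept
Y2 | gray | 80 | fin
After SELECT (1 rows):
cities.code | cities.kind
Y2 | gray

== RESULT ==
cities.code | cities.kind
Y2 | gray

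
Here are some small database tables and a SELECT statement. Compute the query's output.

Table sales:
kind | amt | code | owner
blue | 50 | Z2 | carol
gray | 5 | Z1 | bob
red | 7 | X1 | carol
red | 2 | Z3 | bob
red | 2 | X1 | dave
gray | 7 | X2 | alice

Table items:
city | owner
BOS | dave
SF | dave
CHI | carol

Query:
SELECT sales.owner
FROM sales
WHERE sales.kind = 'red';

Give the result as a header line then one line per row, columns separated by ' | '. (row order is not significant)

== RESULT ==
sales.owner
carol
bob
dave

Derivation:
After WHERE (3 rows):
sales.kind | sales.amt | sales.code | sales.owner
red | 7 | X1 | carol
red | 2 | Z3 | bob
red | 2 | X1 | dave
After SELECT (3 rows):
sales.owner
carol
bob
dave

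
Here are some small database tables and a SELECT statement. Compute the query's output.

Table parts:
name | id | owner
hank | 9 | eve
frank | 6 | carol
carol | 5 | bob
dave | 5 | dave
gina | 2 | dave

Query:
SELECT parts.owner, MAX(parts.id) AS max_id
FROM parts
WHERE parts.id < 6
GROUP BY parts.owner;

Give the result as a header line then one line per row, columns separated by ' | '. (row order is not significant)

== RESULT ==
parts.owner | max_id
bob | 5
dave | 5

Derivation:
After WHERE (3 rows):
parts.name | parts.id | parts.owner
carol | 5 | bob
dave | 5 | dave
gina | 2 | dave
After GROUP BY (2 rows):
parts.owner | max_id
bob | 5
dave | 5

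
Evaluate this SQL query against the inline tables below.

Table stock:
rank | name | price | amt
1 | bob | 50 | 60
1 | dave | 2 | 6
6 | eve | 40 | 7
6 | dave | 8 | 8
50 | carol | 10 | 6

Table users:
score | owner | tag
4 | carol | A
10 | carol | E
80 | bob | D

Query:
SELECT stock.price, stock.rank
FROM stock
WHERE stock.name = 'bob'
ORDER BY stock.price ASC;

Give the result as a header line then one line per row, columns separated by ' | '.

After WHERE (1 rows):
stock.rank | stock.name | stock.price | stock.amt
1 | bob | 50 | 60
After SELECT (1 rows):
stock.price | stock.rank
50 | 1
After ORDER BY (1 rows):
stock.price | stock.rank
50 | 1

== RESULT ==
stock.price | stock.rank
50 | 1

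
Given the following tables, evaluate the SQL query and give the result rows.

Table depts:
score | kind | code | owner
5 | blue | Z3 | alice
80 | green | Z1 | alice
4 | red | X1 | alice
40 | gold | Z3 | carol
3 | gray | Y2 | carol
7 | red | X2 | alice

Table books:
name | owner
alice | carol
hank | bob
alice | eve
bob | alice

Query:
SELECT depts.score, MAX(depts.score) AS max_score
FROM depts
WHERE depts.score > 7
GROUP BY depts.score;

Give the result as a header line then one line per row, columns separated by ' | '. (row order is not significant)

== RESULT ==
depts.score | max_score
80 | 80
40 | 40

Derivation:
After WHERE (2 rows):
depts.score | depts.kind | depts.code | depts.owner
80 | green | Z1 | alice
40 | gold | Z3 | carol
After GROUP BY (2 rows):
depts.score | max_score
80 | 80
40 | 40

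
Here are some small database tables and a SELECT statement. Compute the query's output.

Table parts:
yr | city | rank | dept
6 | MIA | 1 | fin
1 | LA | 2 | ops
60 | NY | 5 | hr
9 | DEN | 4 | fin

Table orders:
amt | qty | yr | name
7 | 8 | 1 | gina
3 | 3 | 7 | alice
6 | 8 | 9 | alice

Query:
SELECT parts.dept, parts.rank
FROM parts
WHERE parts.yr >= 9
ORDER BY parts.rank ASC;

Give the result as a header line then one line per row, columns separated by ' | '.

== RESULT ==
parts.dept | parts.rank
fin | 4
hr | 5

Derivation:
After WHERE (2 rows):
parts.yr | parts.city | parts.rank | parts.dept
60 | NY | 5 | hr
9 | DEN | 4 | fin
After SELECT (2 rows):
parts.dept | parts.rank
hr | 5
fin | 4
After ORDER BY (2 rows):
parts.dept | parts.rank
fin | 4
hr | 5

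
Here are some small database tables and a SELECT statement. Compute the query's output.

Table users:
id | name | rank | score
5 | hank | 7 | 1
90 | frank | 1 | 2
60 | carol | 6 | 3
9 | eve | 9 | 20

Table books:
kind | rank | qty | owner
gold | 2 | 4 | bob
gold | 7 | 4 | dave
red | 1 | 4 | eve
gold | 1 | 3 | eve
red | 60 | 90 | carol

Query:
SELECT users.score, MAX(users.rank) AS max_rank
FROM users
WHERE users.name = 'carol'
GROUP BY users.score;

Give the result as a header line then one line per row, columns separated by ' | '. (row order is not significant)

After WHERE (1 rows):
users.id | users.name | users.rank | users.score
60 | carol | 6 | 3
After GROUP BY (1 rows):
users.score | max_rank
3 | 6

== RESULT ==
users.score | max_rank
3 | 6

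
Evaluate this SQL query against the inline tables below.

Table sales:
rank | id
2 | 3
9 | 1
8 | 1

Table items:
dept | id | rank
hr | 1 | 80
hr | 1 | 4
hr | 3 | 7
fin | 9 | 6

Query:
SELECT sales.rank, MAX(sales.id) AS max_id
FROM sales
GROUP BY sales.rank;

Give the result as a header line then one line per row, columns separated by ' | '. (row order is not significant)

== RESULT ==
sales.rank | max_id
2 | 3
9 | 1
8 | 1

Derivation:
After GROUP BY (3 rows):
sales.rank | max_id
2 | 3
9 | 1
8 | 1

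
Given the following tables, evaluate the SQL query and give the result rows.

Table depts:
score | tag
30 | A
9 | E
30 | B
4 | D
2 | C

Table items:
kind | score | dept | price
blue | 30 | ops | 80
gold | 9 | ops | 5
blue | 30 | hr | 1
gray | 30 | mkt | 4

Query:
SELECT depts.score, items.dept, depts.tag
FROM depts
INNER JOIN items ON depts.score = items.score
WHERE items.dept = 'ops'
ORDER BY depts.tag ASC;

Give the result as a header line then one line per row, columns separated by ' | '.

== RESULT ==
depts.score | items.dept | depts.tag
30 | ops | A
30 | ops | B
9 | ops | E

Derivation:
After JOIN items (7 rows):
depts.score | depts.tag | items.kind | items.score | items.dept | items.price
30 | A | blue | 30 | ops | 80
30 | A | blue | 30 | hr | 1
30 | A | gray | 30 | mkt | 4
9 | E | gold | 9 | ops | 5
30 | B | blue | 30 | ops | 80
30 | B | blue | 30 | hr | 1
30 | B | gray | 30 | mkt | 4
After WHERE (3 rows):
depts.score | depts.tag | items.kind | items.score | items.dept | items.price
30 | A | blue | 30 | ops | 80
9 | E | gold | 9 | ops | 5
30 | B | blue | 30 | ops | 80
After SELECT (3 rows):
depts.score | items.dept | depts.tag
30 | ops | A
9 | ops | E
30 | ops | B
After ORDER BY (3 rows):
depts.score | items.dept | depts.tag
30 | ops | A
30 | ops | B
9 | ops | E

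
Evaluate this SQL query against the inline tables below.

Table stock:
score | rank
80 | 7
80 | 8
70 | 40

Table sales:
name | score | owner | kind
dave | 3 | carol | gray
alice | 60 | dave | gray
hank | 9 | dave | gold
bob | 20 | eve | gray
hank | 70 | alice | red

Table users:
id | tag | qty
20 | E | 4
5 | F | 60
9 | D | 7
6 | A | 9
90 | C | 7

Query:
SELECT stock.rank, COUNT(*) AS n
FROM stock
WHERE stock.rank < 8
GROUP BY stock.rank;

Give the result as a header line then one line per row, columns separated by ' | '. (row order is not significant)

After WHERE (1 rows):
stock.score | stock.rank
80 | 7
After GROUP BY (1 rows):
stock.rank | n
7 | 1

== RESULT ==
stock.rank | n
7 | 1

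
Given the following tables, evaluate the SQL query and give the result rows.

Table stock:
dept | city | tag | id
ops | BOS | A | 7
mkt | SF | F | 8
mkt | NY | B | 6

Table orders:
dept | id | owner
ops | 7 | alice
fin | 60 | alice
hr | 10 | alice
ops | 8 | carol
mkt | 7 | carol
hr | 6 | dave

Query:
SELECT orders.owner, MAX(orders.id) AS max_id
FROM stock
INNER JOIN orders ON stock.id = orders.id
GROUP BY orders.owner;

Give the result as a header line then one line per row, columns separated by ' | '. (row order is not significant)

After JOIN orders (4 rows):
stock.dept | stock.city | stock.tag | stock.id | orders.dept | orders.id | orders.owner
ops | BOS | A | 7 | ops | 7 | alice
ops | BOS | A | 7 | mkt | 7 | carol
mkt | SF | F | 8 | ops | 8 | carol
mkt | NY | B | 6 | hr | 6 | dave
After GROUP BY (3 rows):
orders.owner | max_id
alice | 7
carol | 8
dave | 6

== RESULT ==
orders.owner | max_id
alice | 7
carol | 8
dave | 6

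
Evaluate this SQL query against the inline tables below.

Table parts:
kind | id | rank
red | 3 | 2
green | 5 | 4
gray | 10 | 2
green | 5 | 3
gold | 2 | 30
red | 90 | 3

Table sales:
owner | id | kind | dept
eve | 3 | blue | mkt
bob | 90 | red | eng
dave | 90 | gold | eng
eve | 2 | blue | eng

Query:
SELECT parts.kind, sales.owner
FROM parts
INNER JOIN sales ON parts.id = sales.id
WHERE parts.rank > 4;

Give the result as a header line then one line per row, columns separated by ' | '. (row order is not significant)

== RESULT ==
parts.kind | sales.owner
gold | eve

Derivation:
After JOIN sales (4 rows):
parts.kind | parts.id | parts.rank | sales.owner | sales.id | sales.kind | sales.dept
red | 3 | 2 | eve | 3 | blue | mkt
gold | 2 | 30 | eve | 2 | blue | eng
red | 90 | 3 | bob | 90 | red | eng
red | 90 | 3 | dave | 90 | gold | eng
After WHERE (1 rows):
parts.kind | parts.id | parts.rank | sales.owner | sales.id | sales.kind | sales.dept
gold | 2 | 30 | eve | 2 | blue | eng
After SELECT (1 rows):
parts.kind | sales.owner
gold | eve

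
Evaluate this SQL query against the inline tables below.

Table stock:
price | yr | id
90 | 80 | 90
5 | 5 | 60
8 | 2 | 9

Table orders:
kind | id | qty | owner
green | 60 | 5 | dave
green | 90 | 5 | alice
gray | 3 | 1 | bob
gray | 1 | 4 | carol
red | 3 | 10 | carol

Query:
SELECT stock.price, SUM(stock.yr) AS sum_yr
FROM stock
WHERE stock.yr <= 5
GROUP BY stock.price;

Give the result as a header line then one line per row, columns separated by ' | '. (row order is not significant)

== RESULT ==
stock.price | sum_yr
5 | 5
8 | 2

Derivation:
After WHERE (2 rows):
stock.price | stock.yr | stock.id
5 | 5 | 60
8 | 2 | 9
After GROUP BY (2 rows):
stock.price | sum_yr
5 | 5
8 | 2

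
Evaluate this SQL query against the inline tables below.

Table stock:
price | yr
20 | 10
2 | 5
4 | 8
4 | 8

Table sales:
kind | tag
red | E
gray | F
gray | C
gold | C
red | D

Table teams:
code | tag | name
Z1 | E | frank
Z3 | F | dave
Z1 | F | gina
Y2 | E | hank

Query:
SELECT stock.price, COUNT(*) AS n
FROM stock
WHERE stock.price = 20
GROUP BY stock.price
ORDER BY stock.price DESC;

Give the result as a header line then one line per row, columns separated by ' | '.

After WHERE (1 rows):
stock.price | stock.yr
20 | 10
After GROUP BY (1 rows):
stock.price | n
20 | 1
After ORDER BY (1 rows):
stock.price | n
20 | 1

== RESULT ==
stock.price | n
20 | 1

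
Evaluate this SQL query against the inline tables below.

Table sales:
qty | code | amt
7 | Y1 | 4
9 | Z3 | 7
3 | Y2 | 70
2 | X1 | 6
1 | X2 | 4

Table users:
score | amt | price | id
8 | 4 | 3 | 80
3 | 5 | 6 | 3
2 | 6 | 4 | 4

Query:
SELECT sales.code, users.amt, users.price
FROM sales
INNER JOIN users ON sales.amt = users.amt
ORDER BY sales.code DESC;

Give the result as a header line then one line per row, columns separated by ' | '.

After JOIN users (3 rows):
sales.qty | sales.code | sales.amt | users.score | users.amt | users.price | users.id
7 | Y1 | 4 | 8 | 4 | 3 | 80
2 | X1 | 6 | 2 | 6 | 4 | 4
1 | X2 | 4 | 8 | 4 | 3 | 80
After SELECT (3 rows):
sales.code | users.amt | users.price
Y1 | 4 | 3
X1 | 6 | 4
X2 | 4 | 3
After ORDER BY (3 rows):
sales.code | users.amt | users.price
Y1 | 4 | 3
X2 | 4 | 3
X1 | 6 | 4

== RESULT ==
sales.code | users.amt | users.price
Y1 | 4 | 3
X2 | 4 | 3
X1 | 6 | 4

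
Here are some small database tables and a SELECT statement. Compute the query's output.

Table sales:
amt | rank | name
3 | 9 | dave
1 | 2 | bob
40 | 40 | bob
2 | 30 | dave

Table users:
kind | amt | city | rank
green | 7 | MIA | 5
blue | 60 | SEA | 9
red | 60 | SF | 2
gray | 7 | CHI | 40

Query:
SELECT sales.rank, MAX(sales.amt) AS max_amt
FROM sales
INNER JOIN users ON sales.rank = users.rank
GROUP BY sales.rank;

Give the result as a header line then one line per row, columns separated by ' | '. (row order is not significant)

== RESULT ==
sales.rank | max_amt
9 | 3
2 | 1
40 | 40

Derivation:
After JOIN users (3 rows):
sales.amt | sales.rank | sales.name | users.kind | users.amt | users.city | users.rank
3 | 9 | dave | blue | 60 | SEA | 9
1 | 2 | bob | red | 60 | SF | 2
40 | 40 | bob | gray | 7 | CHI | 40
After GROUP BY (3 rows):
sales.rank | max_amt
9 | 3
2 | 1
40 | 40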